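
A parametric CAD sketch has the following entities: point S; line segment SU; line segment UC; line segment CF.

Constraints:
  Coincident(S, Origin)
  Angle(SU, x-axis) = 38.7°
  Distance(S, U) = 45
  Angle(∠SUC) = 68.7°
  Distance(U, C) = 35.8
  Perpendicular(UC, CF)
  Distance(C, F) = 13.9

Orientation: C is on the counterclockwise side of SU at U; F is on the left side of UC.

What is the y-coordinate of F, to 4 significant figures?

34.00

∠SUC = 68.7°, so UC runs at 38.7° + (180° − 68.7°) = 150.0° from the x-axis; with |UC| = 35.8, C = U + 35.8·(cos 150.0°, sin 150.0°) = (4.116, 46.04). UC ⟂ CF; with |CF| = 13.9 on the left of UC, F = C + 13.9·(-0.5000, -0.8660) = (-2.834, 34.00). So F.y = 34.00.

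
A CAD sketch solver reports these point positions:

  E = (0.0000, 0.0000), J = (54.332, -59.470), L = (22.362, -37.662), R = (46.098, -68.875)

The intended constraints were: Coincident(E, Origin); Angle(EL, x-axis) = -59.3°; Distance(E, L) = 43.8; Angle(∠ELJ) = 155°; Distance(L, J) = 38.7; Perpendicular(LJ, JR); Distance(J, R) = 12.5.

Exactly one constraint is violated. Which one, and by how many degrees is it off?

Perpendicular(LJ, JR) — off by 6.90°.

E = (0.00, 0.00) ✓; EL at -59.30° ✓; |EL| = 43.80 ✓; ∠ELJ = 155.0° ✓; |LJ| = 38.70 ✓; ∠(LJ, JR) = 96.90° ✗; |JR| = 12.50 ✓.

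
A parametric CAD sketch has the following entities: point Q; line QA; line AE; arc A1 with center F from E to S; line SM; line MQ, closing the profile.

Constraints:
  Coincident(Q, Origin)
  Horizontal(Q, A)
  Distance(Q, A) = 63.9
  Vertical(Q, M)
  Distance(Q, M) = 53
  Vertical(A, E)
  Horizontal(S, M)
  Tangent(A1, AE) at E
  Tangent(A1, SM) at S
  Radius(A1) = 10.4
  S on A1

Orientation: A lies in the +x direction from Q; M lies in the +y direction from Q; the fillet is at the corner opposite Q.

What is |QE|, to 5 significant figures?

76.798

Q is at the origin; Q and A share the same y with |QA| = 63.9 and A on the +x side, so A = (63.900, 0.0000). Q and M share the same x with |QM| = 53.0 and M on the +y side, so M = (0.0000, 53.000). The virtual corner opposite Q is at (63.900, 53.000). Since A1 is tangent to AE there, FE ⟂ AE and A1 meets SM tangentially, so FS is at right angles to SM, with radius 10.4, so the center F sits 10.4 in from both sides at F = (53.500, 42.600). That places the tangent points at E = (63.900, 42.600) on AE and S = (53.500, 53.000) on SM. Then |QE| = |E − Q| = 76.798.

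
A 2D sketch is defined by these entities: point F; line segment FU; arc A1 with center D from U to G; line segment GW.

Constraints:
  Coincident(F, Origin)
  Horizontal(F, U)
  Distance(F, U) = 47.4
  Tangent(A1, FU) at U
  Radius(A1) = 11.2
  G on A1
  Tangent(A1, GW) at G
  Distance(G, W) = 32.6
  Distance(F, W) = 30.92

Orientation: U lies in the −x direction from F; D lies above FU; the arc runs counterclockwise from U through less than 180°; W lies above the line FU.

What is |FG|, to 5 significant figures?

39.641

F is at the origin; F and U share the same y with |FU| = 47.4 and U on the −x side, so U = (-47.400, 0.0000). The tangent condition forces DU to be normal to FU, so D = U + (0, 11.2) = (-47.400, 11.200). Since DG ⟂ GW (tangency), |DW| = √(11.2² + 32.6²) = 34.470 regardless of where G sits on A1. So W lies on both circle(F, 30.92) and circle(D, 34.470); the above-FU intersection is W = (-16.377, 26.226). G is the foot of the tangent from W: G = (-39.507, 3.2535).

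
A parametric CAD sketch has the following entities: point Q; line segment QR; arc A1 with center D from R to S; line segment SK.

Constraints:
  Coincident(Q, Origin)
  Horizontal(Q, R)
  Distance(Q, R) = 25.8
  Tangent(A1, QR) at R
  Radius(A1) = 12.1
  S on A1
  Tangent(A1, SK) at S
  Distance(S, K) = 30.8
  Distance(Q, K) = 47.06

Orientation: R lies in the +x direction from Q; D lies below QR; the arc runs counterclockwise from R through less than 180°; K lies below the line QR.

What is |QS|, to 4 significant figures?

19.14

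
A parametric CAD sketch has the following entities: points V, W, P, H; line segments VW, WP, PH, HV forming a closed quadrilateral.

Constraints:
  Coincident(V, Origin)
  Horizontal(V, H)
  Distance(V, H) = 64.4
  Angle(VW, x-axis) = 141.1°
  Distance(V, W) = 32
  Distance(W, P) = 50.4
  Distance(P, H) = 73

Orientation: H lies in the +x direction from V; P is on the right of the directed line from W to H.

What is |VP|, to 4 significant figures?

26.02

V is at the origin; V and H share the same y with |VH| = 64.4 and H in +x, so H = (64.4, 0). VW runs at 141.1° with |VW| = 32.0, so W = (-24.90, 20.09). P is determined by |WP| = 50.4 and |PH| = 73.0 together: it lies at the intersection of circle(W, 50.4) and circle(H, 73.0). With |WH| = 91.54, the foot of the radical line on WH is 30.53 from W and the perpendicular offset is √(50.4² − 30.53²) = 40.10. Taking the right-of-WH solution: P = (-3.916, -25.73).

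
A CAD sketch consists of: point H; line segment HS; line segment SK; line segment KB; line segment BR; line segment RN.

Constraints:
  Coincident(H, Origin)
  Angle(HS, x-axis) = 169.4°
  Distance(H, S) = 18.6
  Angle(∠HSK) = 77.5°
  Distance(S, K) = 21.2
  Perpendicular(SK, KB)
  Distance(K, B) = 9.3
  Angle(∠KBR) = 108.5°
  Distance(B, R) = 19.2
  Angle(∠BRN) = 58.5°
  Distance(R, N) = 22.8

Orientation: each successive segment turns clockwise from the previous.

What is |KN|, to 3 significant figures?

14.8

H is at the origin; HS runs at 169.4° with length 18.6, so S = (-18.3, 3.42). ∠HSK = 77.5° gives SK at 66.9° from the x-axis; with |SK| = 21.2, K = (-9.97, 22.9). The perpendicularity gives KB at right angles to SK, so KB runs at -23.1°; with |KB| = 9.3, B = (-1.41, 19.3). ∠KBR = 108.5° gives BR at -94.6° from the x-axis; with |BR| = 19.2, R = (-2.95, 0.135). ∠BRN = 58.5° gives RN at 144° from the x-axis; with |RN| = 22.8, N = (-21.4, 13.6). Then |KN| = |N − K| = 14.8.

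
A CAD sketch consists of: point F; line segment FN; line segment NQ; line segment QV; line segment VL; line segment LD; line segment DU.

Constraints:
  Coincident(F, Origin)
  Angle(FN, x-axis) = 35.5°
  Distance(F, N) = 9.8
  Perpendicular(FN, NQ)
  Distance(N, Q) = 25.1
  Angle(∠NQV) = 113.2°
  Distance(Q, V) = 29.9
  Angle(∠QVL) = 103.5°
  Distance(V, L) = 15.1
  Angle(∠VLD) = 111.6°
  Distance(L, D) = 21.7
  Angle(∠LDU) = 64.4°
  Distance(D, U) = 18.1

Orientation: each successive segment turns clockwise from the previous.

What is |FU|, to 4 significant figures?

22.24

∠VLD = 111.6° gives LD at 93.80° from the x-axis; with |LD| = 21.7, D = (-8.795, -14.02). ∠LDU = 64.4° gives DU at -21.80° from the x-axis; with |DU| = 18.1, U = (8.011, -20.75). Then |FU| = |U − F| = 22.24.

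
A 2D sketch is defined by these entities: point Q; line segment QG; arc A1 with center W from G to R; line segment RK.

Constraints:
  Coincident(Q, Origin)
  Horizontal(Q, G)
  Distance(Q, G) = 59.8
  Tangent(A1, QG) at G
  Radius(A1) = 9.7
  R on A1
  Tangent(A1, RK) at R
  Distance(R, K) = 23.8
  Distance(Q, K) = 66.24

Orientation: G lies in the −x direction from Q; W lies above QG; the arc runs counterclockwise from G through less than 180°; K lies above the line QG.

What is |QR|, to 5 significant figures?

51.809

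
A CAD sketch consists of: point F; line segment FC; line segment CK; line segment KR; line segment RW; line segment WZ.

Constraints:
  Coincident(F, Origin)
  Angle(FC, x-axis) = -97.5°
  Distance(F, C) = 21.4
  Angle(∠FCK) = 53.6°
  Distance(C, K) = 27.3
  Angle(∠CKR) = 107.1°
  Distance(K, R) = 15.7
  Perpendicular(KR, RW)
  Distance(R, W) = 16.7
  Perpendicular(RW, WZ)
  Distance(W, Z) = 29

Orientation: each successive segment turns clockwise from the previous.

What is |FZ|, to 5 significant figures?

25.575

F is at the origin; FC runs at -97.5° with length 21.4, so C = (-2.7933, -21.217). ∠FCK = 53.6° gives CK at 136.10° from the x-axis; with |CK| = 27.3, K = (-22.464, -2.2871). ∠CKR = 107.1° gives KR at 63.200° from the x-axis; with |KR| = 15.7, R = (-15.386, 11.727). The perpendicularity gives RW at right angles to KR, so RW runs at -26.800°; with |RW| = 16.7, W = (-0.47935, 4.1969). RW is perpendicular to WZ, so WZ runs at -116.80°; with |WZ| = 29.0, Z = (-13.555, -21.688). Then |FZ| = |Z − F| = 25.575.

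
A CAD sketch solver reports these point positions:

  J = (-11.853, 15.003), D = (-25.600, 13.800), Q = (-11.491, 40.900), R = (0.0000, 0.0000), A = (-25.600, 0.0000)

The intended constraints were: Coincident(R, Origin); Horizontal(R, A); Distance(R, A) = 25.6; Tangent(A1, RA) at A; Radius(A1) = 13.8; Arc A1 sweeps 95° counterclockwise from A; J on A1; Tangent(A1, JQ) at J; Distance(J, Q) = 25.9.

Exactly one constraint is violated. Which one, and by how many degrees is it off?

Tangent(A1, JQ) at J — off by 5.80°.

R = (0.00, 0.00) ✓; R.y = 0.00, A.y = 0.00 ✓; |RA| = 25.60 ✓; ∠(DA, AR) = 90.00° ✓; |DA| = 13.80 ✓; bearing(D→J) − bearing(D→A) = 95.00° ✓; |DJ| = 13.80 ✓; ∠(DJ, JQ) = 95.80° ✗; |JQ| = 25.90 ✓.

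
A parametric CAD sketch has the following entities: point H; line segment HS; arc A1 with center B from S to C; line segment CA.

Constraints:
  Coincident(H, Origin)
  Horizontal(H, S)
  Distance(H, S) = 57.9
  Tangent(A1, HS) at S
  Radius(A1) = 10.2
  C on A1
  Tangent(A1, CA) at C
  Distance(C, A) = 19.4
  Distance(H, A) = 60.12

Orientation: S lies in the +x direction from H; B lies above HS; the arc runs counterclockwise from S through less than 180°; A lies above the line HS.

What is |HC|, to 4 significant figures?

67.41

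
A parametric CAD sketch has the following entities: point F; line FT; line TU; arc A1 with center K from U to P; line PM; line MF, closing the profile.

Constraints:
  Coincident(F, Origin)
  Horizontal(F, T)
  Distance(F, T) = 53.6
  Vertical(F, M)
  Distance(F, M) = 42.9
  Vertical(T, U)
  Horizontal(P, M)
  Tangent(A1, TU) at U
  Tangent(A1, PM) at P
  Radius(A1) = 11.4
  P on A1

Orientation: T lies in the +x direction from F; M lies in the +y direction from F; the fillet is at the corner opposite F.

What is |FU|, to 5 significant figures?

62.171

The virtual corner opposite F is at (53.600, 42.900). Tangency of A1 to TU means the radius KU is perpendicular to TU and since A1 is tangent to PM there, KP ⟂ PM, with radius 11.4, so the center K sits 11.4 in from both sides at K = (42.200, 31.500). That places the tangent points at U = (53.600, 31.500) on TU and P = (42.200, 42.900) on PM. Then |FU| = |U − F| = 62.171.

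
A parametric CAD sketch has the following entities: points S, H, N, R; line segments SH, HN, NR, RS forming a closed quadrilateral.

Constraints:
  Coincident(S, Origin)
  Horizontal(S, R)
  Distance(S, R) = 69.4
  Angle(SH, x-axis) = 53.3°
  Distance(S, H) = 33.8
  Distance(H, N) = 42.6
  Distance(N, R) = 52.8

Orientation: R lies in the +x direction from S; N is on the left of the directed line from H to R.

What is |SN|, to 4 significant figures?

75.34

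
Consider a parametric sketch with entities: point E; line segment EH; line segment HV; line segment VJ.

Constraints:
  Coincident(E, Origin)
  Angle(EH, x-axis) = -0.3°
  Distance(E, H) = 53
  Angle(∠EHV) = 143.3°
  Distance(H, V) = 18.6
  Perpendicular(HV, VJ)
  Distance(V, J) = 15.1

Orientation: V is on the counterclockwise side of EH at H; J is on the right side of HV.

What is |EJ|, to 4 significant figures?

76.94

E is at the origin; EH runs at -0.3° with length 53.0, so H = 53.0·(cos -0.3°, sin -0.3°) = (53.00, -0.2775). ∠EHV = 143.3°, so HV runs at -0.3° + (180° − 143.3°) = 36.40° from the x-axis; with |HV| = 18.6, V = H + 18.6·(cos 36.40°, sin 36.40°) = (67.97, 10.76). The perpendicularity gives VJ at right angles to HV; with |VJ| = 15.1 on the right of HV, J = V + 15.1·(0.5934, -0.8049) = (76.93, -1.394). Then |EJ| = |J − E| = 76.94.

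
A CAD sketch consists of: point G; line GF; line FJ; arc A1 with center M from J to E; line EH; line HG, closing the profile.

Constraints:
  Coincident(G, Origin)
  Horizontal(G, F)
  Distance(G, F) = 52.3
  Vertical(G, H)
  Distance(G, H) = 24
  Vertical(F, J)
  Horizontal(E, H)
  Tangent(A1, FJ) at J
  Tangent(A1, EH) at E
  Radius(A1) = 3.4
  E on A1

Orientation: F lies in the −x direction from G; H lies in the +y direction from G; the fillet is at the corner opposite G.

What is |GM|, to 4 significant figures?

53.06

G is at the origin; G and F share the same y with |GF| = 52.3 and F on the −x side, so F = (-52.30, 0.000). G and H share the same x with |GH| = 24.0 and H on the +y side, so H = (0.000, 24.00). The virtual corner opposite G is at (-52.30, 24.00). Tangency of A1 to FJ means the radius MJ is perpendicular to FJ and the tangent condition forces ME to be normal to EH, with radius 3.4, so the center M sits 3.4 in from both sides at M = (-48.90, 20.60). Then |GM| = |M − G| = 53.06.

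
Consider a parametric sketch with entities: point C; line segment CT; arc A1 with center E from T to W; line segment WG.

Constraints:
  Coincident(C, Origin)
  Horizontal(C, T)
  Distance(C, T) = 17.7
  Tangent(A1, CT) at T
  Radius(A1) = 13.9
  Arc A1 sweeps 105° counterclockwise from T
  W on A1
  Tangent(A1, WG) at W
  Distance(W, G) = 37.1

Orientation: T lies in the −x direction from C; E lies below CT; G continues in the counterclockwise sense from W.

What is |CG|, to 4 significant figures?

57.51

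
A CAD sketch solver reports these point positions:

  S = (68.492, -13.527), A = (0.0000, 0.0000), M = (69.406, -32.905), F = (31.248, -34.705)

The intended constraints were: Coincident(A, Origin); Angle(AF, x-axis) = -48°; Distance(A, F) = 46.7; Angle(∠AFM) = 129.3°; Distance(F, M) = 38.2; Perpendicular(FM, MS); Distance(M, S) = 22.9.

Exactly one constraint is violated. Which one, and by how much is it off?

Distance(M, S) = 22.9 — off by 3.50.

A = (0.00, 0.00) ✓; AF at -48.00° ✓; |AF| = 46.70 ✓; ∠AFM = 129.3° ✓; |FM| = 38.20 ✓; ∠(FM, MS) = 90.00° ✓; |MS| = 19.40 ✗.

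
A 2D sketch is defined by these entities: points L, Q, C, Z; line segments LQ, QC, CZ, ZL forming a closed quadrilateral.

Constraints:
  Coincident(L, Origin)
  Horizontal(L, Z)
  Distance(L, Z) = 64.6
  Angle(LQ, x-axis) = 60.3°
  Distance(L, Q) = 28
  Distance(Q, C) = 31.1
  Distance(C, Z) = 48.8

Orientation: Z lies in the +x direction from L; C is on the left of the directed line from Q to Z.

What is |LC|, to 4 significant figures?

57.60

Checks: L = (0.00, 0.00) ✓; |QC| = 31.10 ✓; |CZ| = 48.80 ✓.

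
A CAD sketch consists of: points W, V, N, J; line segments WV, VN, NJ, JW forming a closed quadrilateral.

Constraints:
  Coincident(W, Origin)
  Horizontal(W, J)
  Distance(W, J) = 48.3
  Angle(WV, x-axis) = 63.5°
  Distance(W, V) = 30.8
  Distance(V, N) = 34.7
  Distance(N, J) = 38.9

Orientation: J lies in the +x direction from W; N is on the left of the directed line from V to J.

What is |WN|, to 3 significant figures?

60.6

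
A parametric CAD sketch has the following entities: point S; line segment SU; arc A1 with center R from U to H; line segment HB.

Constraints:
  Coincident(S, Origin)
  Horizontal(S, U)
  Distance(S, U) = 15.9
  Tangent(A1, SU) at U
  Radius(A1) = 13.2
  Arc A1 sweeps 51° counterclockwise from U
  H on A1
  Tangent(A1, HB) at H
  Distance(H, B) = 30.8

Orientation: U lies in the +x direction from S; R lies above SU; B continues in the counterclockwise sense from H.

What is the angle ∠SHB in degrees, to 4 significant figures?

139.6°

S is at the origin; S and U share the same y with |SU| = 15.9 and U on the +x side, so U = (15.90, 0.000). A1 meets SU tangentially, so RU is at right angles to SU, so R = U + (0, 13.2) = (15.90, 13.20). On A1, U sits at bearing -90° from R; a 51° counterclockwise sweep puts H at bearing -39°, so H = R + 13.2·(cos -39°, sin -39°) = (26.16, 4.893). The tangent condition forces RH to be normal to HB, so HB runs along (−sin -39°, cos -39°); with |HB| = 30.8, B = (45.54, 28.83). Then cos ∠SHB = HS·HB / (|HS||HB|), giving 139.6°.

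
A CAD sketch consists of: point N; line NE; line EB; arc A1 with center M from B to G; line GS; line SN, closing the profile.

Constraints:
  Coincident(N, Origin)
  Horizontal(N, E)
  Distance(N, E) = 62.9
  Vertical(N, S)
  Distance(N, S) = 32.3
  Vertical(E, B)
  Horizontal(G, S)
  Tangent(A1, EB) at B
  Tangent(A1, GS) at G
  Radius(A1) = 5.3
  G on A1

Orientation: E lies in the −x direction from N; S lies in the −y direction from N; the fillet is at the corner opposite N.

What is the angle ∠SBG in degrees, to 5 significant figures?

40.184°

The virtual corner opposite N is at (-62.900, -32.300). Since A1 is tangent to EB there, MB ⟂ EB and since A1 is tangent to GS there, MG ⟂ GS, with radius 5.3, so the center M sits 5.3 in from both sides at M = (-57.600, -27.000). That places the tangent points at B = (-62.900, -27.000) on EB and G = (-57.600, -32.300) on GS. Then cos ∠SBG = BS·BG / (|BS||BG|), giving 40.184°.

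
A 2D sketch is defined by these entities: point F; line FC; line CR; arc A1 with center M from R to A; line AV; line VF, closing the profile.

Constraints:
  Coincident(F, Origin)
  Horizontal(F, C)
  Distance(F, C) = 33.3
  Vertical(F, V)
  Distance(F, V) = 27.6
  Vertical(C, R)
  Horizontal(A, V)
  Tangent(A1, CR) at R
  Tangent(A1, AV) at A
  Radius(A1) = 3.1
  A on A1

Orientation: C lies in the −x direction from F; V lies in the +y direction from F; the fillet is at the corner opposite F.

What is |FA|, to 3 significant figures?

40.9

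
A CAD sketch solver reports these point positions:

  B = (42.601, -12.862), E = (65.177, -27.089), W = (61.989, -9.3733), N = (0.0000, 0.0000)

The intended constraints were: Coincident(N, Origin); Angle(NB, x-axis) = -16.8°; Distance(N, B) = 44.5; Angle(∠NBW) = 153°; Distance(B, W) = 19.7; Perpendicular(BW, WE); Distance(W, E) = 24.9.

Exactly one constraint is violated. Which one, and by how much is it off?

Distance(W, E) = 24.9 — off by 6.90.

N = (0.00, 0.00) ✓; NB at -16.80° ✓; |NB| = 44.50 ✓; ∠NBW = 153.0° ✓; |BW| = 19.70 ✓; ∠(BW, WE) = 90.00° ✓; |WE| = 18.00 ✗.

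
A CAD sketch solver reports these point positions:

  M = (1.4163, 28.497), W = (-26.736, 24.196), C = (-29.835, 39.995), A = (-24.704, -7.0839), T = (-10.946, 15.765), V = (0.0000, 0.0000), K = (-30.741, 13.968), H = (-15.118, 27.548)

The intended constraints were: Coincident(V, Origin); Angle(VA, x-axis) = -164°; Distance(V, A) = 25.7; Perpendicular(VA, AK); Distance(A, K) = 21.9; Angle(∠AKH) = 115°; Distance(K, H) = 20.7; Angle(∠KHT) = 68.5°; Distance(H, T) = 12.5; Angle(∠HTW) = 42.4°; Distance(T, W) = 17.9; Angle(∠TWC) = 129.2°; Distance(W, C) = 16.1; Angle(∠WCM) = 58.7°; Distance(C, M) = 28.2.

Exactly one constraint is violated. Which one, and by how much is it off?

Distance(C, M) = 28.2 — off by 5.10.

V = (0.00, 0.00) ✓; VA at -164.0° ✓; |VA| = 25.70 ✓; ∠(VA, AK) = 90.00° ✓; |AK| = 21.90 ✓; ∠AKH = 115.0° ✓; |KH| = 20.70 ✓; ∠KHT = 68.50° ✓; |HT| = 12.50 ✓; ∠HTW = 42.40° ✓; |TW| = 17.90 ✓; ∠TWC = 129.2° ✓; |WC| = 16.10 ✓; ∠WCM = 58.70° ✓; |CM| = 33.30 ✗.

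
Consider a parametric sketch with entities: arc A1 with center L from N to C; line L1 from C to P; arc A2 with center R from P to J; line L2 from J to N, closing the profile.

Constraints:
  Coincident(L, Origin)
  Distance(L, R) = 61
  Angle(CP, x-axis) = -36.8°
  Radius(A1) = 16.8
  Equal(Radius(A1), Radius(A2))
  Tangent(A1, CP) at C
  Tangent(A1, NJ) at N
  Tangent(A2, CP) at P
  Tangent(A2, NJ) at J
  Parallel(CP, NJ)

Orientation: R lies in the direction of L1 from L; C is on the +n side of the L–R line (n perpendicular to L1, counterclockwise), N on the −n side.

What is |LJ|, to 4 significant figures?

63.27

The slot axis is L1's direction at -36.8°, so u = (cos -36.8°, sin -36.8°) = (0.8007, -0.5990) and n = (−sin -36.8°, cos -36.8°) = (0.5990, 0.8007). L is at the origin and R lies 61.0 along u from L, so R = 61.0·u = (48.84, -36.54). Tangency of A1 to both parallel lines with radius 16.8 puts C and N at L ± 16.8·n: C = (10.06, 13.45), N = (-10.06, -13.45). Equal radii place P and J the same way about R: P = R + 16.8·n = (58.91, -23.09), J = R − 16.8·n = (38.78, -49.99). Then |LJ| = |J − L| = 63.27.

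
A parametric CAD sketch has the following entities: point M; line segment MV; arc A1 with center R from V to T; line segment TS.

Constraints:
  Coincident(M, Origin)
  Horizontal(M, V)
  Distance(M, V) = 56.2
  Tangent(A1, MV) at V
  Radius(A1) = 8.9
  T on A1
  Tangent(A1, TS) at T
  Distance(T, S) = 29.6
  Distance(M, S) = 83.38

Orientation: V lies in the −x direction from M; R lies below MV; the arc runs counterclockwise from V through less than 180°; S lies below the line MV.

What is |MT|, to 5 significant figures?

64.399

Checks: ∠(RV, VM) = 90.00° ✓; |RT| = 8.900 ✓; ∠(RT, TS) = 90.00° ✓; |TS| = 29.60 ✓; |MS| = 83.38 ✓.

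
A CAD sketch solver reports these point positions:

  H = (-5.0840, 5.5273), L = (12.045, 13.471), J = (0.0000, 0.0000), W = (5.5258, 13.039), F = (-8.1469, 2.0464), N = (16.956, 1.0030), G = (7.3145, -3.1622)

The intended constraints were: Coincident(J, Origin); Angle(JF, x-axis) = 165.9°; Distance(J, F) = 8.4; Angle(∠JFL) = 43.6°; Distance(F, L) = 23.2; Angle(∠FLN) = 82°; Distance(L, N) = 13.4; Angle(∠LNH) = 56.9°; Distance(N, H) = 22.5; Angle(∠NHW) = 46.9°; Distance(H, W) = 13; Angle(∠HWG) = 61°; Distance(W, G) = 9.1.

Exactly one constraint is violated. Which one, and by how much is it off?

Distance(W, G) = 9.1 — off by 7.20.

J = (0.00, 0.00) ✓; JF at 165.9° ✓; |JF| = 8.400 ✓; ∠JFL = 43.60° ✓; |FL| = 23.20 ✓; ∠FLN = 82.00° ✓; |LN| = 13.40 ✓; ∠LNH = 56.90° ✓; |NH| = 22.50 ✓; ∠NHW = 46.90° ✓; |HW| = 13.00 ✓; ∠HWG = 61.00° ✓; |WG| = 16.30 ✗.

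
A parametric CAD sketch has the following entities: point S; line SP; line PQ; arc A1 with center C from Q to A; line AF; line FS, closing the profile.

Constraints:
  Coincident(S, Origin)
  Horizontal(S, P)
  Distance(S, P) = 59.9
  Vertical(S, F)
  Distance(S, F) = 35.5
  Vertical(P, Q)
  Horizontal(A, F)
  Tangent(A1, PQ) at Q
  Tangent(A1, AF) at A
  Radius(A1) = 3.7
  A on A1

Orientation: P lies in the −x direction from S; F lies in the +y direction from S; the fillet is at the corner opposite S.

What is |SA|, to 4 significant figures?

66.47

The virtual corner opposite S is at (-59.90, 35.50). A1 meets PQ tangentially, so CQ is at right angles to PQ and since A1 is tangent to AF there, CA ⟂ AF, with radius 3.7, so the center C sits 3.7 in from both sides at C = (-56.20, 31.80). That places the tangent points at Q = (-59.90, 31.80) on PQ and A = (-56.20, 35.50) on AF. Then |SA| = |A − S| = 66.47.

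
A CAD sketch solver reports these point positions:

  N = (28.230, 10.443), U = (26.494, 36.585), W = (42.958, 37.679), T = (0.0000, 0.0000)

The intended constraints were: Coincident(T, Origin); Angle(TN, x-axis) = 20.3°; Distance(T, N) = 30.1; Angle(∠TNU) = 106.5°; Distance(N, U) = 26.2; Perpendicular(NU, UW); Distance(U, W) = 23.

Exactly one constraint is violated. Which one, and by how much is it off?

Distance(U, W) = 23 — off by 6.50.

T = (0.00, 0.00) ✓; TN at 20.30° ✓; |TN| = 30.10 ✓; ∠TNU = 106.5° ✓; |NU| = 26.20 ✓; ∠(NU, UW) = 90.00° ✓; |UW| = 16.50 ✗.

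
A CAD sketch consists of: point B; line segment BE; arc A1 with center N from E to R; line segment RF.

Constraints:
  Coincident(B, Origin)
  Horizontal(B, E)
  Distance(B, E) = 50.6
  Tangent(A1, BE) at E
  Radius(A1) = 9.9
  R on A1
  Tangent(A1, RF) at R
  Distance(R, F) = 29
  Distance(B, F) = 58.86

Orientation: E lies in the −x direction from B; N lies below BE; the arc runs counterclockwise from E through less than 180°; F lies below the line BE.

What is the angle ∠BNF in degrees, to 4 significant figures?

87.59°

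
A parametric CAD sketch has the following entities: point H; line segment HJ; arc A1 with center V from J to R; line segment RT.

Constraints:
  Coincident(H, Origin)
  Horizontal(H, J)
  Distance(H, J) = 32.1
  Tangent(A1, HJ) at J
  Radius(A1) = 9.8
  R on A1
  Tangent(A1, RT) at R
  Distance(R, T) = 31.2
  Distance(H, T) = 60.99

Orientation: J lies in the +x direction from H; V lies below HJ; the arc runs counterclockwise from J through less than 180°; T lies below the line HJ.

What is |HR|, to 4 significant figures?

30.13

Checks: ∠(VJ, JH) = 90.00° ✓; |VJ| = 9.800 ✓; |VR| = 9.800 ✓; ∠(VR, RT) = 90.00° ✓; |RT| = 31.20 ✓; |HT| = 60.99 ✓.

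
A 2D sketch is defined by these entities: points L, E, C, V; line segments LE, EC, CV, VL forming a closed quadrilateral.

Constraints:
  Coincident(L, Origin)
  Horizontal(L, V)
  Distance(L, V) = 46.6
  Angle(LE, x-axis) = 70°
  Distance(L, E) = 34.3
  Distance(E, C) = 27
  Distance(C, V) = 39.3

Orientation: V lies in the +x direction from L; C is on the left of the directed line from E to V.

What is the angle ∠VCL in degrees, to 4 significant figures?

57.35°

Checks: L = (0.00, 0.00) ✓; |EC| = 27.00 ✓; |CV| = 39.30 ✓.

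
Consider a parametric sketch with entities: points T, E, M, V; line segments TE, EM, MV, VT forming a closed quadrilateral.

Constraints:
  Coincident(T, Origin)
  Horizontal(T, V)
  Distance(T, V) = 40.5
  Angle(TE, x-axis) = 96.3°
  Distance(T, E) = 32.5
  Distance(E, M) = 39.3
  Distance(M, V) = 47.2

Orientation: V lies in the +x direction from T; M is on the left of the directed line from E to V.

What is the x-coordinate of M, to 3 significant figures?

33.0

Checks: |EM| = 39.30 ✓; |MV| = 47.20 ✓.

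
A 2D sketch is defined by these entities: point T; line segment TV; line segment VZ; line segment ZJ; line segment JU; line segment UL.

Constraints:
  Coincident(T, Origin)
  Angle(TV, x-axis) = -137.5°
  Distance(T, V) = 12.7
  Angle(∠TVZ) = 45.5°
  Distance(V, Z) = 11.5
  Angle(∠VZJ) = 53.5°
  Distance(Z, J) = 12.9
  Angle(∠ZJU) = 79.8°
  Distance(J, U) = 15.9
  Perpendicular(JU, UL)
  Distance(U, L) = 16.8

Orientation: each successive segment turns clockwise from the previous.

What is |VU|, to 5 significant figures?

7.1790

∠VZJ = 53.5° gives ZJ at -38.500° from the x-axis; with |ZJ| = 12.9, J = (1.1336, -5.1174). ∠ZJU = 79.8° gives JU at -138.70° from the x-axis; with |JU| = 15.9, U = (-10.812, -15.611). Then |VU| = |U − V| = 7.1790.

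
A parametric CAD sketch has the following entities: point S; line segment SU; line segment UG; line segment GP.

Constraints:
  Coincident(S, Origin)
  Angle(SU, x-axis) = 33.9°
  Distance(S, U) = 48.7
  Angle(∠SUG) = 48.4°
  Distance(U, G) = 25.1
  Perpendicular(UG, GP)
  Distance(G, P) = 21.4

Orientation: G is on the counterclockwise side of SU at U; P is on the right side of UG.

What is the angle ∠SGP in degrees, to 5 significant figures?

168.77°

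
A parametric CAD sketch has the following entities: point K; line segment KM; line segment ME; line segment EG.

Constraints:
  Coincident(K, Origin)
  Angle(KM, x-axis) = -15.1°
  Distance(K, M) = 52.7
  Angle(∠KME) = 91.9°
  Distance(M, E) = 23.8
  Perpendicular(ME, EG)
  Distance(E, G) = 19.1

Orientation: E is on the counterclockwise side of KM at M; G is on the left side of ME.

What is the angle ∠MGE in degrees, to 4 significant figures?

51.25°

∠KME = 91.9°, so ME runs at -15.1° + (180° − 91.9°) = 73.00° from the x-axis; with |ME| = 23.8, E = M + 23.8·(cos 73.00°, sin 73.00°) = (57.84, 9.031). ME ⟂ EG; with |EG| = 19.1 on the left of ME, G = E + 19.1·(-0.9563, 0.2924) = (39.57, 14.62). Then cos ∠MGE = GM·GE / (|GM||GE|), giving 51.25°.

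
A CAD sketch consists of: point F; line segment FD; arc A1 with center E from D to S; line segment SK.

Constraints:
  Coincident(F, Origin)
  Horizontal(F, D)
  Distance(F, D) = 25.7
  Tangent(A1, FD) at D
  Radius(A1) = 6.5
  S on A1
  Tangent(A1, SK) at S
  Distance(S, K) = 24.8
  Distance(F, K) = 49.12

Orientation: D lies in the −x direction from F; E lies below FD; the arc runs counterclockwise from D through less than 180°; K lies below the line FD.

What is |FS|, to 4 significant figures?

31.99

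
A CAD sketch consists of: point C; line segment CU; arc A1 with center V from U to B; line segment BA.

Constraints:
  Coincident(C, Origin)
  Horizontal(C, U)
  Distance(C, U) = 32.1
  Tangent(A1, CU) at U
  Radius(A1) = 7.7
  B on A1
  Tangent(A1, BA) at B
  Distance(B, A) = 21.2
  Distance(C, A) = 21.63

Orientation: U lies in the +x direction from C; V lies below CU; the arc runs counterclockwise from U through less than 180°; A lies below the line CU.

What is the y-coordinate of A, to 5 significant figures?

-17.980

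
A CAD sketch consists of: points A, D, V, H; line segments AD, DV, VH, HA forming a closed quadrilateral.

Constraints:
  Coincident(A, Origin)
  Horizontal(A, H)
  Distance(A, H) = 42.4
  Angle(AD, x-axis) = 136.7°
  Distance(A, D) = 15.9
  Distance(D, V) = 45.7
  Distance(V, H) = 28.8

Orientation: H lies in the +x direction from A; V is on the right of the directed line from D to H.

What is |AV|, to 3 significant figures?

29.8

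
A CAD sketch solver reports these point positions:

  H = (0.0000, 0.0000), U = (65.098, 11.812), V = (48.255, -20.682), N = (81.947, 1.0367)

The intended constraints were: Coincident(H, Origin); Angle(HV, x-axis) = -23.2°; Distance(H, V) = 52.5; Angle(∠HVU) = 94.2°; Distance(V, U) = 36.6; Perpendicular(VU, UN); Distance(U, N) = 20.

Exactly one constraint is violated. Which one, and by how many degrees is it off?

Perpendicular(VU, UN) — off by 5.20°.

H = (0.00, 0.00) ✓; HV at -23.20° ✓; |HV| = 52.50 ✓; ∠HVU = 94.20° ✓; |VU| = 36.60 ✓; ∠(VU, UN) = 95.20° ✗; |UN| = 20.00 ✓.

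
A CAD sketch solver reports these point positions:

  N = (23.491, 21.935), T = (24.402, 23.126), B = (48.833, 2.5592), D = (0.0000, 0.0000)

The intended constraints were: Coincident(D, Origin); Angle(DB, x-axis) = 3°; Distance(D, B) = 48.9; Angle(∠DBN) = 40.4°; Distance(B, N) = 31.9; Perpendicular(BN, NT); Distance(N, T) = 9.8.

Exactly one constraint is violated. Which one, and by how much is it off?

Distance(N, T) = 9.8 — off by 8.30.

D = (0.00, 0.00) ✓; DB at 3.000° ✓; |DB| = 48.90 ✓; ∠DBN = 40.40° ✓; |BN| = 31.90 ✓; ∠(BN, NT) = 90.01° ✓; |NT| = 1.499 ✗.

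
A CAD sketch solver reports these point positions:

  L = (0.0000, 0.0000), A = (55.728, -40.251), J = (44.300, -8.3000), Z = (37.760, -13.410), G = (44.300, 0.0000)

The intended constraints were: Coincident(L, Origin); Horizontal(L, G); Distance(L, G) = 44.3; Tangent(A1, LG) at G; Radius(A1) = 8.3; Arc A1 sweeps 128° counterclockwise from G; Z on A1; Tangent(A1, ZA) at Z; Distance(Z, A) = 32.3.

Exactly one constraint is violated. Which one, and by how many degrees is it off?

Tangent(A1, ZA) at Z — off by 4.20°.

L = (0.00, 0.00) ✓; L.y = 0.00, G.y = 0.00 ✓; |LG| = 44.30 ✓; ∠(JG, GL) = 90.00° ✓; |JG| = 8.300 ✓; bearing(J→Z) − bearing(J→G) = 128.0° ✓; |JZ| = 8.300 ✓; ∠(JZ, ZA) = 94.20° ✗; |ZA| = 32.30 ✓.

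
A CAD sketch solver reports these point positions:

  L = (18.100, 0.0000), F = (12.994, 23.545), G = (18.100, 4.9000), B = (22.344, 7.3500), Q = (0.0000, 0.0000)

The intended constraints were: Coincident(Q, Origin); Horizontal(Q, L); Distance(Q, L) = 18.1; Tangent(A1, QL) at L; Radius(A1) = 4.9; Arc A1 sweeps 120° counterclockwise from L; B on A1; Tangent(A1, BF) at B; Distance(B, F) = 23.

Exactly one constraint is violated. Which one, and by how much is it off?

Distance(B, F) = 23 — off by 4.30.

Q = (0.00, 0.00) ✓; Q.y = 0.00, L.y = 0.00 ✓; |QL| = 18.10 ✓; ∠(GL, LQ) = 90.00° ✓; |GL| = 4.900 ✓; bearing(G→B) − bearing(G→L) = 120.0° ✓; |GB| = 4.900 ✓; ∠(GB, BF) = 90.00° ✓; |BF| = 18.70 ✗.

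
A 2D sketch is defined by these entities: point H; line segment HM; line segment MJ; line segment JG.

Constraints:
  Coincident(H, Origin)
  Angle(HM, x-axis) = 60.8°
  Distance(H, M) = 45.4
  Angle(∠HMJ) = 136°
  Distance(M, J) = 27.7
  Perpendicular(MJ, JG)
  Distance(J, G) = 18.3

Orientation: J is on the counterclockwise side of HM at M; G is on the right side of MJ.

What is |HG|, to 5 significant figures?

78.274

H is at the origin; HM runs at 60.8° with length 45.4, so M = 45.4·(cos 60.8°, sin 60.8°) = (22.149, 39.631). ∠HMJ = 136.0°, so MJ runs at 60.8° + (180° − 136.0°) = 104.80° from the x-axis; with |MJ| = 27.7, J = M + 27.7·(cos 104.80°, sin 104.80°) = (15.073, 66.412). MJ ⟂ JG; with |JG| = 18.3 on the right of MJ, G = J + 18.3·(0.96682, 0.25545) = (32.766, 71.086). Then |HG| = |G − H| = 78.274.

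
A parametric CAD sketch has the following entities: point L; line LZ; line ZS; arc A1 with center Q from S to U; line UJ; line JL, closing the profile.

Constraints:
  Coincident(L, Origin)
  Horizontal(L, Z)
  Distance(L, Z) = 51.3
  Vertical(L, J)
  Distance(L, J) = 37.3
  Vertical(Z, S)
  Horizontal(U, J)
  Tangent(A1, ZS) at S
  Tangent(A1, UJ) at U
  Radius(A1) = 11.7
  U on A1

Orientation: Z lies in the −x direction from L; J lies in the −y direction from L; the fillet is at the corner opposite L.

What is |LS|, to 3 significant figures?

57.3

L is at the origin; LZ is horizontal with |LZ| = 51.3 and Z on the −x side, so Z = (-51.3, 0.00). LJ is vertical with |LJ| = 37.3 and J on the −y side, so J = (0.00, -37.3). The virtual corner opposite L is at (-51.3, -37.3). Tangency of A1 to ZS means the radius QS is perpendicular to ZS and the tangent condition forces QU to be normal to UJ, with radius 11.7, so the center Q sits 11.7 in from both sides at Q = (-39.6, -25.6). That places the tangent points at S = (-51.3, -25.6) on ZS and U = (-39.6, -37.3) on UJ. Then |LS| = |S − L| = 57.3.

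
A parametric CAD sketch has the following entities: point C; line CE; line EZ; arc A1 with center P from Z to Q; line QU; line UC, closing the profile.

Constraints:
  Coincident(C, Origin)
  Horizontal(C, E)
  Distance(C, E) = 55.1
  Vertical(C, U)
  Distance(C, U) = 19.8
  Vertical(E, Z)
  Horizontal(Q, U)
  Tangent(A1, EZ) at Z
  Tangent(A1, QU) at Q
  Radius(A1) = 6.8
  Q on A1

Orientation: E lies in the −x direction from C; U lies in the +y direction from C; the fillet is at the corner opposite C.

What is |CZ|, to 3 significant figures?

56.6

C is at the origin; C and E share the same y with |CE| = 55.1 and E on the −x side, so E = (-55.1, 0.00). CU is vertical with |CU| = 19.8 and U on the +y side, so U = (0.00, 19.8). The virtual corner opposite C is at (-55.1, 19.8). Since A1 is tangent to EZ there, PZ ⟂ EZ and since A1 is tangent to QU there, PQ ⟂ QU, with radius 6.8, so the center P sits 6.8 in from both sides at P = (-48.3, 13.0). That places the tangent points at Z = (-55.1, 13.0) on EZ and Q = (-48.3, 19.8) on QU. Then |CZ| = |Z − C| = 56.6.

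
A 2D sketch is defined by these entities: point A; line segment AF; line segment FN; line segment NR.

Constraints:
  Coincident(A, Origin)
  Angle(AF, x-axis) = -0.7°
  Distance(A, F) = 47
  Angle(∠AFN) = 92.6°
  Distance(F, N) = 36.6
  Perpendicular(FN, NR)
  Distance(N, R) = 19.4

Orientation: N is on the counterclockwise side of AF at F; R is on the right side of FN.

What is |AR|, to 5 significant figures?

76.829

A is at the origin; AF runs at -0.7° with length 47.0, so F = 47.0·(cos -0.7°, sin -0.7°) = (46.996, -0.57420). ∠AFN = 92.6°, so FN runs at -0.7° + (180° − 92.6°) = 86.700° from the x-axis; with |FN| = 36.6, N = F + 36.6·(cos 86.700°, sin 86.700°) = (49.103, 35.965). FN is perpendicular to NR; with |NR| = 19.4 on the right of FN, R = N + 19.4·(0.99834, -0.057564) = (68.471, 34.848). Then |AR| = |R − A| = 76.829.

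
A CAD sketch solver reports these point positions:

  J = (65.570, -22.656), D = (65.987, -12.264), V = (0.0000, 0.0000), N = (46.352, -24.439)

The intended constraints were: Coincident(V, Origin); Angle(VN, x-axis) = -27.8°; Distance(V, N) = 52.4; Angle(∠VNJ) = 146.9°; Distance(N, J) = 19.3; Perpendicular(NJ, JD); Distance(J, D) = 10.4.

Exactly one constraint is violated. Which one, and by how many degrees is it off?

Perpendicular(NJ, JD) — off by 7.60°.

V = (0.00, 0.00) ✓; VN at -27.80° ✓; |VN| = 52.40 ✓; ∠VNJ = 146.9° ✓; |NJ| = 19.30 ✓; ∠(NJ, JD) = 82.40° ✗; |JD| = 10.40 ✓.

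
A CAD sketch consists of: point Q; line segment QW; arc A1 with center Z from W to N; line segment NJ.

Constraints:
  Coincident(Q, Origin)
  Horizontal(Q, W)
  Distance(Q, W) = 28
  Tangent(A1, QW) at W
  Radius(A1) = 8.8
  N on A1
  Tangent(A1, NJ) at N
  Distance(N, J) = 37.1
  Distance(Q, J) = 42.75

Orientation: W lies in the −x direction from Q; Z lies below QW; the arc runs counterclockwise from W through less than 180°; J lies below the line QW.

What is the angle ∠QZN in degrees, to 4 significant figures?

154.1°

Checks: |ZN| = 8.800 ✓; ∠(ZN, NJ) = 90.00° ✓; |NJ| = 37.10 ✓; |QJ| = 42.75 ✓.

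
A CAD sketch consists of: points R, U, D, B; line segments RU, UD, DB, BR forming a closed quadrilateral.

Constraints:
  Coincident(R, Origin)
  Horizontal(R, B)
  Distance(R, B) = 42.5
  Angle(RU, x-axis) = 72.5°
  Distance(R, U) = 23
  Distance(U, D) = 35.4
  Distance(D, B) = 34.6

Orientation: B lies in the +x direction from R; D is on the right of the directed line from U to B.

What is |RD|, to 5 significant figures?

16.958

R is at the origin; R and B share the same y with |RB| = 42.5 and B in +x, so B = (42.5, 0). RU runs at 72.5° with |RU| = 23.0, so U = (6.9162, 21.935). D is determined by |UD| = 35.4 and |DB| = 34.6 together: it lies at the intersection of circle(U, 35.4) and circle(B, 34.6). With |UB| = 41.802, the foot of the radical line on UB is 21.571 from U and the perpendicular offset is √(35.4² − 21.571²) = 28.069. Taking the right-of-UB solution: D = (10.549, -13.278).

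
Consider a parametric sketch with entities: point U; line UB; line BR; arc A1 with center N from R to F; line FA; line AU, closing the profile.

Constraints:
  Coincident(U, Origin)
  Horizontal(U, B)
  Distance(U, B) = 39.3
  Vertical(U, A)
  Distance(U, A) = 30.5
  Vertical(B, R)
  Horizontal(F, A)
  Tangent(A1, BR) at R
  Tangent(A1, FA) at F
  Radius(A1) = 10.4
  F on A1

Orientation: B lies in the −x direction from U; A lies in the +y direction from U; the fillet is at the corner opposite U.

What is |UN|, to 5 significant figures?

35.203

UA is vertical with |UA| = 30.5 and A on the +y side, so A = (0.0000, 30.500). The virtual corner opposite U is at (-39.300, 30.500). A1 meets BR tangentially, so NR is at right angles to BR and since A1 is tangent to FA there, NF ⟂ FA, with radius 10.4, so the center N sits 10.4 in from both sides at N = (-28.900, 20.100). Then |UN| = |N − U| = 35.203.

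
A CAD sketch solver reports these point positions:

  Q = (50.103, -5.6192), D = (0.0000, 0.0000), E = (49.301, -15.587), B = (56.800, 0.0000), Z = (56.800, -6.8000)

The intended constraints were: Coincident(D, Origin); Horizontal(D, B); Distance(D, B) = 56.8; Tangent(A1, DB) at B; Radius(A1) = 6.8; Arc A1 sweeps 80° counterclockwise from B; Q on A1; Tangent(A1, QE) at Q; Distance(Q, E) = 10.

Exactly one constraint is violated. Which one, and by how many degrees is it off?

Tangent(A1, QE) at Q — off by 5.40°.

D = (0.00, 0.00) ✓; D.y = 0.00, B.y = 0.00 ✓; |DB| = 56.80 ✓; ∠(ZB, BD) = 90.00° ✓; |ZB| = 6.800 ✓; bearing(Z→Q) − bearing(Z→B) = 80.00° ✓; |ZQ| = 6.800 ✓; ∠(ZQ, QE) = 84.60° ✗; |QE| = 10.00 ✓.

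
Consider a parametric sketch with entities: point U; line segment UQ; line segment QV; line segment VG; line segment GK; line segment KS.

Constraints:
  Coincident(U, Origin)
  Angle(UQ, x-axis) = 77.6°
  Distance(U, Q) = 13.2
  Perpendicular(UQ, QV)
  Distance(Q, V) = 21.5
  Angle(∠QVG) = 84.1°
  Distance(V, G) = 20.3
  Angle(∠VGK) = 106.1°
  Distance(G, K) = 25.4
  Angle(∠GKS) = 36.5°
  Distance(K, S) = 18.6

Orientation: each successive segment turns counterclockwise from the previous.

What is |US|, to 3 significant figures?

7.46

U is at the origin; UQ runs at 77.6° with length 13.2, so Q = (2.83, 12.9). The perpendicularity gives QV at right angles to UQ, so QV runs at 168°; with |QV| = 21.5, V = (-18.2, 17.5). ∠QVG = 84.1° gives VG at -96.5° from the x-axis; with |VG| = 20.3, G = (-20.5, -2.66). ∠VGK = 106.1° gives GK at -22.6° from the x-axis; with |GK| = 25.4, K = (2.99, -12.4). ∠GKS = 36.5° gives KS at 121° from the x-axis; with |KS| = 18.6, S = (-6.56, 3.54). Then |US| = |S − U| = 7.46.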